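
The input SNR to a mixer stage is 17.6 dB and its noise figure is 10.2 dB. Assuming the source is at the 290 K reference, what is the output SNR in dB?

By definition F = SNR_in/SNR_out, so in dB: SNR_out = SNR_in − NF
SNR_out = 17.6 − 10.2 = 7.4 dB

7.4 dB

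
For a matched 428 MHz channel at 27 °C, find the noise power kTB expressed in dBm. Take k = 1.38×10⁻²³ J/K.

−87.5 dBm

T = 27 °C + 273.15 = 300.15 K
P_n = kTB = 1.38×10⁻²³ × 300.15 × 4.28×10⁸ = 1.77×10⁻¹² W
In dBm: 10 log₁₀(1.77×10⁻¹² / 10⁻³) = −87.5 dBm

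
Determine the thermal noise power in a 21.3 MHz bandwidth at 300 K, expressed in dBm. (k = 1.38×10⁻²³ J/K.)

P_n = kTB = 1.38×10⁻²³ × 300 × 2.13×10⁷ = 8.82×10⁻¹⁴ W
In dBm: 10 log₁₀(8.82×10⁻¹⁴ / 10⁻³) = −100.5 dBm

−100.5 dBm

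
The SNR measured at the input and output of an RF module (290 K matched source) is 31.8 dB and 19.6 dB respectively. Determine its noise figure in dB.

NF (dB) = SNR_in(dB) − SNR_out(dB) when the source is at T₀
NF = 31.8 − 19.6 = 12.2 dB

12.2 dB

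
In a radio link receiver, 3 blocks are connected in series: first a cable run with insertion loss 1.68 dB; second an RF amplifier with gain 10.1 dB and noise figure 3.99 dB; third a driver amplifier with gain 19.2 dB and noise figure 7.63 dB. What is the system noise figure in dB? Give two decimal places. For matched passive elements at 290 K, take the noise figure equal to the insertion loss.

6.41 dB

Convert to linear (a loss of L dB is a gain of −L dB): F_i = 10^(NF_i/10), G_i = 10^(G_i,dB/10)
  Stage 1: F_1 = 10^(1.68/10) = 1.472, G_1 = 10^(−1.68/10) = 0.6792
  Stage 2: F_2 = 10^(3.99/10) = 2.506, G_2 = 10^(10.1/10) = 10.23
  Stage 3: F_3 = 10^(7.63/10) = 5.794, G_3 = 10^(19.2/10) = 83.18
Friis cascade:
  F = 1.472 + (2.506 − 1)/0.6792 + (5.794 − 1)/6.950 = 4.380
NF = 10 log₁₀(4.380) = 6.41 dB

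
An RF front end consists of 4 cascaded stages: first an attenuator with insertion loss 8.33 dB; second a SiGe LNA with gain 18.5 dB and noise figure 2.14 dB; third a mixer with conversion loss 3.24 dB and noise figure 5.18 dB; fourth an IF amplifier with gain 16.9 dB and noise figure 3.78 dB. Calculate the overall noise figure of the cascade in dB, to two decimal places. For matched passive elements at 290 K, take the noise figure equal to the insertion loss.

Convert to linear (a loss of L dB is a gain of −L dB): F_i = 10^(NF_i/10), G_i = 10^(G_i,dB/10)
  Stage 1: F_1 = 10^(8.33/10) = 6.808, G_1 = 10^(−8.33/10) = 0.1469
  Stage 2: F_2 = 10^(2.14/10) = 1.637, G_2 = 10^(18.5/10) = 70.79
  Stage 3: F_3 = 10^(5.18/10) = 3.296, G_3 = 10^(−3.24/10) = 0.4742
  Stage 4: F_4 = 10^(3.78/10) = 2.388, G_4 = 10^(16.9/10) = 48.98
Friis cascade:
  F = 6.808 + (1.637 − 1)/0.1469 + (3.296 − 1)/10.40 + (2.388 − 1)/4.932 = 11.65
NF = 10 log₁₀(11.65) = 10.66 dB

10.66 dB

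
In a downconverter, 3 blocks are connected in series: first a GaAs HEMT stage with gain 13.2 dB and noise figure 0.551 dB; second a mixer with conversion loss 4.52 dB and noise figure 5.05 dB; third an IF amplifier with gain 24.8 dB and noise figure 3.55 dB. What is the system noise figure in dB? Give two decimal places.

1.50 dB

Convert to linear (a loss of L dB is a gain of −L dB): F_i = 10^(NF_i/10), G_i = 10^(G_i,dB/10)
  Stage 1: F_1 = 10^(0.551/10) = 1.135, G_1 = 10^(13.2/10) = 20.89
  Stage 2: F_2 = 10^(5.05/10) = 3.199, G_2 = 10^(−4.52/10) = 0.3532
  Stage 3: F_3 = 10^(3.55/10) = 2.265, G_3 = 10^(24.8/10) = 302.0
Friis cascade:
  F = 1.135 + (3.199 − 1)/20.89 + (2.265 − 1)/7.379 = 1.412
NF = 10 log₁₀(1.412) = 1.50 dB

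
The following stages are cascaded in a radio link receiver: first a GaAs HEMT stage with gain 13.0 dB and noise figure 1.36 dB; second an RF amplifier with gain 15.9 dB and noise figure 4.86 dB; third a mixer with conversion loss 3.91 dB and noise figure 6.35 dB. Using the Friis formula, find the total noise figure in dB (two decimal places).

Convert to linear (a loss of L dB is a gain of −L dB): F_i = 10^(NF_i/10), G_i = 10^(G_i,dB/10)
  Stage 1: F_1 = 10^(1.36/10) = 1.368, G_1 = 10^(13.0/10) = 19.95
  Stage 2: F_2 = 10^(4.86/10) = 3.062, G_2 = 10^(15.9/10) = 38.90
  Stage 3: F_3 = 10^(6.35/10) = 4.315, G_3 = 10^(−3.91/10) = 0.4064
Friis cascade:
  F = 1.368 + (3.062 − 1)/19.95 + (4.315 − 1)/776.2 = 1.475
NF = 10 log₁₀(1.475) = 1.69 dB

1.69 dB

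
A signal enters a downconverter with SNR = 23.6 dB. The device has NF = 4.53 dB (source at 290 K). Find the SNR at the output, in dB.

By definition F = SNR_in/SNR_out, so in dB: SNR_out = SNR_in − NF
SNR_out = 23.6 − 4.53 = 19.07 dB

19.07 dB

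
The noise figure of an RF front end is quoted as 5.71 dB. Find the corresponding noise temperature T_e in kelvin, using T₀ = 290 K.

790 K

F = 10^(5.71/10) = 3.72392
T_e = (F − 1)·T₀ = (3.72392 − 1) × 290 = 790 K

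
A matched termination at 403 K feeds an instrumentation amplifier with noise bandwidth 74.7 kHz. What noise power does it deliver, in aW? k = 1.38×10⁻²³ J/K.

P_n = kTB = 1.38×10⁻²³ × 403 × 7.47×10⁴ = 4.15×10⁻¹⁶ W = 415 aW

415 aW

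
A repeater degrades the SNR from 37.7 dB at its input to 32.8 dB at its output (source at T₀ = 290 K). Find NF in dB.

4.9 dB

NF (dB) = SNR_in(dB) − SNR_out(dB) when the source is at T₀
NF = 37.7 − 32.8 = 4.9 dB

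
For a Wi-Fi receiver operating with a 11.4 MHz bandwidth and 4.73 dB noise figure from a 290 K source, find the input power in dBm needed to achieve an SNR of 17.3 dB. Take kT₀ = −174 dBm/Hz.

Sensitivity = −174 + 10 log₁₀(B) + NF + SNR_min
= −174 + 70.57 + 4.73 + 17.3
= −81.40 dBm → −81.4 dBm

−81.4 dBm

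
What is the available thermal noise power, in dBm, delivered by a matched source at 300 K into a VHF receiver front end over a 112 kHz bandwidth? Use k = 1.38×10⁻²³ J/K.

P_n = kTB = 1.38×10⁻²³ × 300 × 1.12×10⁵ = 4.64×10⁻¹⁶ W
In dBm: 10 log₁₀(4.64×10⁻¹⁶ / 10⁻³) = −123.3 dBm

−123.3 dBm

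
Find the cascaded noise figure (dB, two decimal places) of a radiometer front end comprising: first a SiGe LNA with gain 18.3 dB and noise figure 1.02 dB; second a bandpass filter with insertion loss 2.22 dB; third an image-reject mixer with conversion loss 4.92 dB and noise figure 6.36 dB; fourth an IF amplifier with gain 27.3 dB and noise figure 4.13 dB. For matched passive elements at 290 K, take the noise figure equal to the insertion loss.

1.70 dB

Convert to linear (a loss of L dB is a gain of −L dB): F_i = 10^(NF_i/10), G_i = 10^(G_i,dB/10)
  Stage 1: F_1 = 10^(1.02/10) = 1.265, G_1 = 10^(18.3/10) = 67.61
  Stage 2: F_2 = 10^(2.22/10) = 1.667, G_2 = 10^(−2.22/10) = 0.5998
  Stage 3: F_3 = 10^(6.36/10) = 4.325, G_3 = 10^(−4.92/10) = 0.3221
  Stage 4: F_4 = 10^(4.13/10) = 2.588, G_4 = 10^(27.3/10) = 537.0
Friis cascade:
  F = 1.265 + (1.667 − 1)/67.61 + (4.325 − 1)/40.55 + (2.588 − 1)/13.06 = 1.478
NF = 10 log₁₀(1.478) = 1.70 dB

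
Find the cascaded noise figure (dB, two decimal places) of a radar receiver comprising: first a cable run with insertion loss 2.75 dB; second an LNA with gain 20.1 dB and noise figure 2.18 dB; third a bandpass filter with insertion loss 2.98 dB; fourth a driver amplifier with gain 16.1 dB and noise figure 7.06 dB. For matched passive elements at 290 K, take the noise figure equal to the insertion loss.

5.16 dB

Convert to linear (a loss of L dB is a gain of −L dB): F_i = 10^(NF_i/10), G_i = 10^(G_i,dB/10)
  Stage 1: F_1 = 10^(2.75/10) = 1.884, G_1 = 10^(−2.75/10) = 0.5309
  Stage 2: F_2 = 10^(2.18/10) = 1.652, G_2 = 10^(20.1/10) = 102.3
  Stage 3: F_3 = 10^(2.98/10) = 1.986, G_3 = 10^(−2.98/10) = 0.5035
  Stage 4: F_4 = 10^(7.06/10) = 5.082, G_4 = 10^(16.1/10) = 40.74
Friis cascade:
  F = 1.884 + (1.652 − 1)/0.5309 + (1.986 − 1)/54.33 + (5.082 − 1)/27.35 = 3.279
NF = 10 log₁₀(3.279) = 5.16 dB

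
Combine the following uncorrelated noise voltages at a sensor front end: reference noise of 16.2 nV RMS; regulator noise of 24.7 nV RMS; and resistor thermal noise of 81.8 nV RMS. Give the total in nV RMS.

Uncorrelated sources add in power (mean-square): V_tot = √(ΣV_i²)
V_tot = √[(1.62×10⁻⁸)² + (2.47×10⁻⁸)² + (8.18×10⁻⁸)²] = 8.70×10⁻⁸ V = 87.0 nV

87.0 nV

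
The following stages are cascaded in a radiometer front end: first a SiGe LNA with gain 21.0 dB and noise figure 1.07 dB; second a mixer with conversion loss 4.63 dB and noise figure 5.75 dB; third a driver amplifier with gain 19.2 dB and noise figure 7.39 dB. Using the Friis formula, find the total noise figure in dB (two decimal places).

1.48 dB

Convert to linear (a loss of L dB is a gain of −L dB): F_i = 10^(NF_i/10), G_i = 10^(G_i,dB/10)
  Stage 1: F_1 = 10^(1.07/10) = 1.279, G_1 = 10^(21.0/10) = 125.9
  Stage 2: F_2 = 10^(5.75/10) = 3.758, G_2 = 10^(−4.63/10) = 0.3443
  Stage 3: F_3 = 10^(7.39/10) = 5.483, G_3 = 10^(19.2/10) = 83.18
Friis cascade:
  F = 1.279 + (3.758 − 1)/125.9 + (5.483 − 1)/43.35 = 1.405
NF = 10 log₁₀(1.405) = 1.48 dB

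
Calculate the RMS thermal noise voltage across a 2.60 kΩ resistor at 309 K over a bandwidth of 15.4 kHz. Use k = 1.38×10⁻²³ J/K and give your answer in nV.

V_n = √(4kTRB)
4kTRB = 4 × 1.38×10⁻²³ × 309 × 2.60×10³ × 1.54×10⁴ = 6.83×10⁻¹³ V²
V_n = √(6.83×10⁻¹³) = 8.26×10⁻⁷ V = 826 nV

826 nV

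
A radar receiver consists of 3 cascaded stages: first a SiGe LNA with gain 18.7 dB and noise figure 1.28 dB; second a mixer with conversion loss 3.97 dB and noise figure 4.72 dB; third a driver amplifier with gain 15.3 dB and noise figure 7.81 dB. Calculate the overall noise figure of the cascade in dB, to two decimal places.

1.87 dB

Convert to linear (a loss of L dB is a gain of −L dB): F_i = 10^(NF_i/10), G_i = 10^(G_i,dB/10)
  Stage 1: F_1 = 10^(1.28/10) = 1.343, G_1 = 10^(18.7/10) = 74.13
  Stage 2: F_2 = 10^(4.72/10) = 2.965, G_2 = 10^(−3.97/10) = 0.4009
  Stage 3: F_3 = 10^(7.81/10) = 6.039, G_3 = 10^(15.3/10) = 33.88
Friis cascade:
  F = 1.343 + (2.965 − 1)/74.13 + (6.039 − 1)/29.72 = 1.539
NF = 10 log₁₀(1.539) = 1.87 dB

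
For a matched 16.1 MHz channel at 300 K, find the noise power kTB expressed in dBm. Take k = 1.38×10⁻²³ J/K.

P_n = kTB = 1.38×10⁻²³ × 300 × 1.61×10⁷ = 6.67×10⁻¹⁴ W
In dBm: 10 log₁₀(6.67×10⁻¹⁴ / 10⁻³) = −101.8 dBm

−101.8 dBm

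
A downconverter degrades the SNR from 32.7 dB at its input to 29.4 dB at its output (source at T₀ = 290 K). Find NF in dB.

3.3 dB

NF (dB) = SNR_in(dB) − SNR_out(dB) when the source is at T₀
NF = 32.7 − 29.4 = 3.3 dB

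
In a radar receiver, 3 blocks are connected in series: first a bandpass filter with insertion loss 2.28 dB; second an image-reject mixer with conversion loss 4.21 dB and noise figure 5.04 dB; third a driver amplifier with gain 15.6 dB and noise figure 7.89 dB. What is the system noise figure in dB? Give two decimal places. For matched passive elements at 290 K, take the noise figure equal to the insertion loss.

14.53 dB

Convert to linear (a loss of L dB is a gain of −L dB): F_i = 10^(NF_i/10), G_i = 10^(G_i,dB/10)
  Stage 1: F_1 = 10^(2.28/10) = 1.690, G_1 = 10^(−2.28/10) = 0.5916
  Stage 2: F_2 = 10^(5.04/10) = 3.192, G_2 = 10^(−4.21/10) = 0.3793
  Stage 3: F_3 = 10^(7.89/10) = 6.152, G_3 = 10^(15.6/10) = 36.31
Friis cascade:
  F = 1.690 + (3.192 − 1)/0.5916 + (6.152 − 1)/0.2244 = 28.35
NF = 10 log₁₀(28.35) = 14.53 dB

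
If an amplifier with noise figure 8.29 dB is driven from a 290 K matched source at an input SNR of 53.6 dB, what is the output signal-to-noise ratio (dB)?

45.31 dB

By definition F = SNR_in/SNR_out, so in dB: SNR_out = SNR_in − NF
SNR_out = 53.6 − 8.29 = 45.31 dB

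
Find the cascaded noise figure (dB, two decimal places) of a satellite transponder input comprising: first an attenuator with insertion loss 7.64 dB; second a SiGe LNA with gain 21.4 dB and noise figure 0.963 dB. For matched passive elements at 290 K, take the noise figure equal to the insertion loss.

Convert to linear (a loss of L dB is a gain of −L dB): F_i = 10^(NF_i/10), G_i = 10^(G_i,dB/10)
  Stage 1: F_1 = 10^(7.64/10) = 5.808, G_1 = 10^(−7.64/10) = 0.1722
  Stage 2: F_2 = 10^(0.963/10) = 1.248, G_2 = 10^(21.4/10) = 138.0
Friis cascade:
  F = 5.808 + (1.248 − 1)/0.1722 = 7.249
NF = 10 log₁₀(7.249) = 8.60 dB

8.60 dB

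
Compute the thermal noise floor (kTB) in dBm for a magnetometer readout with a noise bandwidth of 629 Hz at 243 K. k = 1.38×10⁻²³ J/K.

P_n = kTB = 1.38×10⁻²³ × 243 × 6.29×10² = 2.11×10⁻¹⁸ W
In dBm: 10 log₁₀(2.11×10⁻¹⁸ / 10⁻³) = −146.8 dBm

−146.8 dBm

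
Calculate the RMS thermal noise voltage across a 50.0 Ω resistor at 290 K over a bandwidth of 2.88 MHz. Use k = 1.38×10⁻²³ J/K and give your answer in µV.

1.52 µV

V_n = √(4kTRB)
4kTRB = 4 × 1.38×10⁻²³ × 290 × 5.00×10¹ × 2.88×10⁶ = 2.31×10⁻¹² V²
V_n = √(2.31×10⁻¹²) = 1.52×10⁻⁶ V = 1.52 µV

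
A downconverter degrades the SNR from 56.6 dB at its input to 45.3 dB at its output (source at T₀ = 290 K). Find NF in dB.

11.3 dB

NF (dB) = SNR_in(dB) − SNR_out(dB) when the source is at T₀
NF = 56.6 − 45.3 = 11.3 dB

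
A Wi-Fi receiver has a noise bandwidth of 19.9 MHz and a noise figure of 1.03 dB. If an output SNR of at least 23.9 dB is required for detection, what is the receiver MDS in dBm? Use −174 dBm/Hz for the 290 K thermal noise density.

Sensitivity = −174 + 10 log₁₀(B) + NF + SNR_min
= −174 + 72.99 + 1.03 + 23.9
= −76.08 dBm → −76.1 dBm

−76.1 dBm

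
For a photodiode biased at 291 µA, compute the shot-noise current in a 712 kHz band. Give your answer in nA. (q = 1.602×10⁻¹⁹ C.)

8.15 nA

I_n = √(2qI·B)
2qI·B = 2 × 1.602×10⁻¹⁹ × 2.91×10⁻⁴ × 7.12×10⁵ = 6.64×10⁻¹⁷ A²
I_n = √(6.64×10⁻¹⁷) = 8.15×10⁻⁹ A = 8.15 nA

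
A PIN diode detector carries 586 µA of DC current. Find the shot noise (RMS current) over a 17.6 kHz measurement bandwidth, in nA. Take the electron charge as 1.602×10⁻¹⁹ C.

1.82 nA

I_n = √(2qI·B)
2qI·B = 2 × 1.602×10⁻¹⁹ × 5.86×10⁻⁴ × 1.76×10⁴ = 3.30×10⁻¹⁸ A²
I_n = √(3.30×10⁻¹⁸) = 1.82×10⁻⁹ A = 1.82 nA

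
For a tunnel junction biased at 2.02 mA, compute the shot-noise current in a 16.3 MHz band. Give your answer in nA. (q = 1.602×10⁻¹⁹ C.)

I_n = √(2qI·B)
2qI·B = 2 × 1.602×10⁻¹⁹ × 2.02×10⁻³ × 1.63×10⁷ = 1.05×10⁻¹⁴ A²
I_n = √(1.05×10⁻¹⁴) = 1.03×10⁻⁷ A = 103 nA

103 nA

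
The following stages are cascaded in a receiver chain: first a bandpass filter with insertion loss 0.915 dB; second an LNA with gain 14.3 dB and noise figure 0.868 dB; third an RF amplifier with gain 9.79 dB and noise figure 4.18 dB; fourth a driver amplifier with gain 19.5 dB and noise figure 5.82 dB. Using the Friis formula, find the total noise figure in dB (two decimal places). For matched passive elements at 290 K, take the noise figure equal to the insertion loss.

2.03 dB

Convert to linear (a loss of L dB is a gain of −L dB): F_i = 10^(NF_i/10), G_i = 10^(G_i,dB/10)
  Stage 1: F_1 = 10^(0.915/10) = 1.235, G_1 = 10^(−0.915/10) = 0.8100
  Stage 2: F_2 = 10^(0.868/10) = 1.221, G_2 = 10^(14.3/10) = 26.92
  Stage 3: F_3 = 10^(4.18/10) = 2.618, G_3 = 10^(9.79/10) = 9.528
  Stage 4: F_4 = 10^(5.82/10) = 3.819, G_4 = 10^(19.5/10) = 89.13
Friis cascade:
  F = 1.235 + (1.221 − 1)/0.8100 + (2.618 − 1)/21.80 + (3.819 − 1)/207.7 = 1.595
NF = 10 log₁₀(1.595) = 2.03 dB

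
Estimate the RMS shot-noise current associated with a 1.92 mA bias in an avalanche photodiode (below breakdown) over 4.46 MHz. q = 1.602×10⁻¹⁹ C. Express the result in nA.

52.4 nA

I_n = √(2qI·B)
2qI·B = 2 × 1.602×10⁻¹⁹ × 1.92×10⁻³ × 4.46×10⁶ = 2.74×10⁻¹⁵ A²
I_n = √(2.74×10⁻¹⁵) = 5.24×10⁻⁸ A = 52.4 nA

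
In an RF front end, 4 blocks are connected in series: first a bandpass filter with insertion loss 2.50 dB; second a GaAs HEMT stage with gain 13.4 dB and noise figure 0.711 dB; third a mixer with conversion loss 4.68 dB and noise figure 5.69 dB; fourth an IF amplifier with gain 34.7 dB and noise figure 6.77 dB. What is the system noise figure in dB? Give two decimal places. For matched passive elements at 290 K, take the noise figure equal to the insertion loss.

5.07 dB

Convert to linear (a loss of L dB is a gain of −L dB): F_i = 10^(NF_i/10), G_i = 10^(G_i,dB/10)
  Stage 1: F_1 = 10^(2.50/10) = 1.778, G_1 = 10^(−2.50/10) = 0.5623
  Stage 2: F_2 = 10^(0.711/10) = 1.178, G_2 = 10^(13.4/10) = 21.88
  Stage 3: F_3 = 10^(5.69/10) = 3.707, G_3 = 10^(−4.68/10) = 0.3404
  Stage 4: F_4 = 10^(6.77/10) = 4.753, G_4 = 10^(34.7/10) = 2951
Friis cascade:
  F = 1.778 + (1.178 − 1)/0.5623 + (3.707 − 1)/12.30 + (4.753 − 1)/4.188 = 3.211
NF = 10 log₁₀(3.211) = 5.07 dB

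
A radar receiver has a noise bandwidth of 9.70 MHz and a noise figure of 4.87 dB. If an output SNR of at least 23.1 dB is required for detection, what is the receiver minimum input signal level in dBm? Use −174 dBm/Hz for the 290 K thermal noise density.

−76.2 dBm

Sensitivity = −174 + 10 log₁₀(B) + NF + SNR_min
= −174 + 69.87 + 4.87 + 23.1
= −76.16 dBm → −76.2 dBm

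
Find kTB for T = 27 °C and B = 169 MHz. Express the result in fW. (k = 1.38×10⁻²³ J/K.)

T = 27 °C + 273.15 = 300.15 K
P_n = kTB = 1.38×10⁻²³ × 300.15 × 1.69×10⁸ = 7.00×10⁻¹³ W = 700 fW

700 fW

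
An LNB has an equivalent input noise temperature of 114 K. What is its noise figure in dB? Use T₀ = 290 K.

F = 1 + T_e/T₀ = 1 + 114/290 = 1.3931
NF = 10 log₁₀(1.3931) = 1.44 dB

1.44 dB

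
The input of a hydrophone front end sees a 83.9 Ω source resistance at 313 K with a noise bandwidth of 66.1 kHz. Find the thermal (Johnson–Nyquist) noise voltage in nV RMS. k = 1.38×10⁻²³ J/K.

310 nV

V_n = √(4kTRB)
4kTRB = 4 × 1.38×10⁻²³ × 313 × 8.39×10¹ × 6.61×10⁴ = 9.58×10⁻¹⁴ V²
V_n = √(9.58×10⁻¹⁴) = 3.10×10⁻⁷ V = 310 nV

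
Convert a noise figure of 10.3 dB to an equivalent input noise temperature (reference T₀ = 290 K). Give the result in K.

F = 10^(10.3/10) = 10.7152
T_e = (F − 1)·T₀ = (10.7152 − 1) × 290 = 2817 K

2817 K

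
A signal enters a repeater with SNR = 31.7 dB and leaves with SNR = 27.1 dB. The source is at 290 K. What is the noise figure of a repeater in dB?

NF (dB) = SNR_in(dB) − SNR_out(dB) when the source is at T₀
NF = 31.7 − 27.1 = 4.6 dB

4.6 dB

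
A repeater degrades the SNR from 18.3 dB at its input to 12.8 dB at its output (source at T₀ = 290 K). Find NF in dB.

5.5 dB

NF (dB) = SNR_in(dB) − SNR_out(dB) when the source is at T₀
NF = 18.3 − 12.8 = 5.5 dB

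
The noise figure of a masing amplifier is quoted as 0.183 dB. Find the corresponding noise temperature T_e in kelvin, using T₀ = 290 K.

12.5 K

F = 10^(0.183/10) = 1.04304
T_e = (F − 1)·T₀ = (1.04304 − 1) × 290 = 12.5 K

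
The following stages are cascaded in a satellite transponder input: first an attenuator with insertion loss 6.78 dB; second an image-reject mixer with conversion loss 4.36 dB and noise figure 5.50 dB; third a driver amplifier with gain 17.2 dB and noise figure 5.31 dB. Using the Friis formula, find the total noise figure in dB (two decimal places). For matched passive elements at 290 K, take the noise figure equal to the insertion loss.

16.82 dB

Convert to linear (a loss of L dB is a gain of −L dB): F_i = 10^(NF_i/10), G_i = 10^(G_i,dB/10)
  Stage 1: F_1 = 10^(6.78/10) = 4.764, G_1 = 10^(−6.78/10) = 0.2099
  Stage 2: F_2 = 10^(5.50/10) = 3.548, G_2 = 10^(−4.36/10) = 0.3664
  Stage 3: F_3 = 10^(5.31/10) = 3.396, G_3 = 10^(17.2/10) = 52.48
Friis cascade:
  F = 4.764 + (3.548 − 1)/0.2099 + (3.396 − 1)/0.07691 = 48.06
NF = 10 log₁₀(48.06) = 16.82 dB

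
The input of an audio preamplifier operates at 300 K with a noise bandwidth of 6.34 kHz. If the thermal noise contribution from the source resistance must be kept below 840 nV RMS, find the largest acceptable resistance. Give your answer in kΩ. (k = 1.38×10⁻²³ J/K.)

6.72 kΩ

Johnson–Nyquist: V_n = √(4kTRB) ⇒ R = V_n² / (4kTB)
4kTB = 4 × 1.38×10⁻²³ × 300 × 6.34×10³ = 1.05×10⁻¹⁶
R = (8.40×10⁻⁷)² / 1.05×10⁻¹⁶ = 6.72×10³ Ω = 6.72 kΩ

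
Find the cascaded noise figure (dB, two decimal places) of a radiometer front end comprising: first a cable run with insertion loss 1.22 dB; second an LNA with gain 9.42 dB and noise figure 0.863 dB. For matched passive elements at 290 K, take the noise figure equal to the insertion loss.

2.08 dB

Convert to linear (a loss of L dB is a gain of −L dB): F_i = 10^(NF_i/10), G_i = 10^(G_i,dB/10)
  Stage 1: F_1 = 10^(1.22/10) = 1.324, G_1 = 10^(−1.22/10) = 0.7551
  Stage 2: F_2 = 10^(0.863/10) = 1.220, G_2 = 10^(9.42/10) = 8.750
Friis cascade:
  F = 1.324 + (1.220 − 1)/0.7551 = 1.615
NF = 10 log₁₀(1.615) = 2.08 dB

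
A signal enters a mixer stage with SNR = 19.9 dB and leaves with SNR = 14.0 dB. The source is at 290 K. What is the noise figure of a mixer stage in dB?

NF (dB) = SNR_in(dB) − SNR_out(dB) when the source is at T₀
NF = 19.9 − 14.0 = 5.9 dB

5.9 dB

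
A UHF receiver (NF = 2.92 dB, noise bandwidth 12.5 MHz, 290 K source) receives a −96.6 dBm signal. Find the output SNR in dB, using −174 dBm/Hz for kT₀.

3.5 dB

Noise floor: N = −174 + 10 log₁₀(B) + NF
10 log₁₀(1.25×10⁷) = 70.97 dB
N = −174 + 70.97 + 2.92 = −100.11 dBm
SNR = P_sig − N = −96.6 − (−100.11) = 3.51 dB → 3.5 dB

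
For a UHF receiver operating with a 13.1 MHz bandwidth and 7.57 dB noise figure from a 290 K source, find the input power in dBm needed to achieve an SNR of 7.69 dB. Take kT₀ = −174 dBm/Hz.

−87.6 dBm

Sensitivity = −174 + 10 log₁₀(B) + NF + SNR_min
= −174 + 71.17 + 7.57 + 7.69
= −87.57 dBm → −87.6 dBm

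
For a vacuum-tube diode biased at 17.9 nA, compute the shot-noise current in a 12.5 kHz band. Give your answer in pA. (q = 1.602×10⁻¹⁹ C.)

8.47 pA

I_n = √(2qI·B)
2qI·B = 2 × 1.602×10⁻¹⁹ × 1.79×10⁻⁸ × 1.25×10⁴ = 7.17×10⁻²³ A²
I_n = √(7.17×10⁻²³) = 8.47×10⁻¹² A = 8.47 pA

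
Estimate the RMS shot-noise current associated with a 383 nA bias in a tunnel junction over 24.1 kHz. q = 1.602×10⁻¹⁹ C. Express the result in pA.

I_n = √(2qI·B)
2qI·B = 2 × 1.602×10⁻¹⁹ × 3.83×10⁻⁷ × 2.41×10⁴ = 2.96×10⁻²¹ A²
I_n = √(2.96×10⁻²¹) = 5.44×10⁻¹¹ A = 54.4 pA

54.4 pA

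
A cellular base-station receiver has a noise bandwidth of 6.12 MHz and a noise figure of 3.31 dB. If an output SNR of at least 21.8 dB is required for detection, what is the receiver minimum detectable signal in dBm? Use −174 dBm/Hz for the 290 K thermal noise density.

Sensitivity = −174 + 10 log₁₀(B) + NF + SNR_min
= −174 + 67.87 + 3.31 + 21.8
= −81.02 dBm → −81.0 dBm

−81.0 dBm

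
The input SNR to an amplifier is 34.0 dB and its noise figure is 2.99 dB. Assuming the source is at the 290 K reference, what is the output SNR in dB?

31.01 dB

By definition F = SNR_in/SNR_out, so in dB: SNR_out = SNR_in − NF
SNR_out = 34.0 − 2.99 = 31.01 dB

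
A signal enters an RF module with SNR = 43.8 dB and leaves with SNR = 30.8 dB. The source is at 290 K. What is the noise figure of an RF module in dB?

NF (dB) = SNR_in(dB) − SNR_out(dB) when the source is at T₀
NF = 43.8 − 30.8 = 13.0 dB

13.0 dB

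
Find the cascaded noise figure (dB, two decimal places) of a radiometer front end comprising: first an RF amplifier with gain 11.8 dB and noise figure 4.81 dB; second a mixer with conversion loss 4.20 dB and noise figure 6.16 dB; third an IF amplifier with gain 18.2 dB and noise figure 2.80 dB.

Convert to linear (a loss of L dB is a gain of −L dB): F_i = 10^(NF_i/10), G_i = 10^(G_i,dB/10)
  Stage 1: F_1 = 10^(4.81/10) = 3.027, G_1 = 10^(11.8/10) = 15.14
  Stage 2: F_2 = 10^(6.16/10) = 4.130, G_2 = 10^(−4.20/10) = 0.3802
  Stage 3: F_3 = 10^(2.80/10) = 1.905, G_3 = 10^(18.2/10) = 66.07
Friis cascade:
  F = 3.027 + (4.130 − 1)/15.14 + (1.905 − 1)/5.754 = 3.391
NF = 10 log₁₀(3.391) = 5.30 dB

5.30 dB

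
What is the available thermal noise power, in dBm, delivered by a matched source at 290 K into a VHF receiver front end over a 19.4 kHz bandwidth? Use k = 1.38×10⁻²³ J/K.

−131.1 dBm

P_n = kTB = 1.38×10⁻²³ × 290 × 1.94×10⁴ = 7.76×10⁻¹⁷ W
In dBm: 10 log₁₀(7.76×10⁻¹⁷ / 10⁻³) = −131.1 dBm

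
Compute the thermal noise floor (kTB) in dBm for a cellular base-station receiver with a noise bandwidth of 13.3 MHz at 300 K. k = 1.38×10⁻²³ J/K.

−102.6 dBm

P_n = kTB = 1.38×10⁻²³ × 300 × 1.33×10⁷ = 5.51×10⁻¹⁴ W
In dBm: 10 log₁₀(5.51×10⁻¹⁴ / 10⁻³) = −102.6 dBm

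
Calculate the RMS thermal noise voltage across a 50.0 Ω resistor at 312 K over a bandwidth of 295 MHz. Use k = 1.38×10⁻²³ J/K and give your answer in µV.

V_n = √(4kTRB)
4kTRB = 4 × 1.38×10⁻²³ × 312 × 5.00×10¹ × 2.95×10⁸ = 2.54×10⁻¹⁰ V²
V_n = √(2.54×10⁻¹⁰) = 1.59×10⁻⁵ V = 15.9 µV

15.9 µV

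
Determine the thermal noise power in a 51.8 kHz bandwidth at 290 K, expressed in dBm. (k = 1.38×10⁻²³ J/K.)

−126.8 dBm

P_n = kTB = 1.38×10⁻²³ × 290 × 5.18×10⁴ = 2.07×10⁻¹⁶ W
In dBm: 10 log₁₀(2.07×10⁻¹⁶ / 10⁻³) = −126.8 dBm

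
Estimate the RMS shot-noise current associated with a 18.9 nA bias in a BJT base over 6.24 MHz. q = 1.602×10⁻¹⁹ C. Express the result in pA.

I_n = √(2qI·B)
2qI·B = 2 × 1.602×10⁻¹⁹ × 1.89×10⁻⁸ × 6.24×10⁶ = 3.78×10⁻²⁰ A²
I_n = √(3.78×10⁻²⁰) = 1.94×10⁻¹⁰ A = 194 pA

194 pA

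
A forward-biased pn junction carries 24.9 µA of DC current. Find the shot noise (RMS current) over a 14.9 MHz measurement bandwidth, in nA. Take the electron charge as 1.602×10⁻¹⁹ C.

10.9 nA

I_n = √(2qI·B)
2qI·B = 2 × 1.602×10⁻¹⁹ × 2.49×10⁻⁵ × 1.49×10⁷ = 1.19×10⁻¹⁶ A²
I_n = √(1.19×10⁻¹⁶) = 1.09×10⁻⁸ A = 10.9 nA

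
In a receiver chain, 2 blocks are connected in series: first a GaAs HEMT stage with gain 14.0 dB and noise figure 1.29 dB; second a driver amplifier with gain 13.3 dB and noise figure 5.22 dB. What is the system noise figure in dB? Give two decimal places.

1.58 dB

Convert to linear (a loss of L dB is a gain of −L dB): F_i = 10^(NF_i/10), G_i = 10^(G_i,dB/10)
  Stage 1: F_1 = 10^(1.29/10) = 1.346, G_1 = 10^(14.0/10) = 25.12
  Stage 2: F_2 = 10^(5.22/10) = 3.327, G_2 = 10^(13.3/10) = 21.38
Friis cascade:
  F = 1.346 + (3.327 − 1)/25.12 = 1.438
NF = 10 log₁₀(1.438) = 1.58 dB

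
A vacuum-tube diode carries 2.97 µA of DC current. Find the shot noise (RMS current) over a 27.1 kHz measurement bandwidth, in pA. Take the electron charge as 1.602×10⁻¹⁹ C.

I_n = √(2qI·B)
2qI·B = 2 × 1.602×10⁻¹⁹ × 2.97×10⁻⁶ × 2.71×10⁴ = 2.58×10⁻²⁰ A²
I_n = √(2.58×10⁻²⁰) = 1.61×10⁻¹⁰ A = 161 pA

161 pA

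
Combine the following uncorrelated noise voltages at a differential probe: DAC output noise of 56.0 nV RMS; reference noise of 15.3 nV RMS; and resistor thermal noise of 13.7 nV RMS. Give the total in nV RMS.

Uncorrelated sources add in power (mean-square): V_tot = √(ΣV_i²)
V_tot = √[(5.60×10⁻⁸)² + (1.53×10⁻⁸)² + (1.37×10⁻⁸)²] = 5.96×10⁻⁸ V = 59.6 nV

59.6 nV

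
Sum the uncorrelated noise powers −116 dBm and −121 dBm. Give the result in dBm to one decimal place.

Convert to linear, add, convert back:
P₁ = 2.51×10⁻¹⁵ W, P₂ = 7.94×10⁻¹⁶ W
P_tot = 3.31×10⁻¹⁵ W → 10 log₁₀(P_tot / 10⁻³) = −114.8 dBm

−114.8 dBm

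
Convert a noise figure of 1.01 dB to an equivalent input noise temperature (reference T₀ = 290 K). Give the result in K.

F = 10^(1.01/10) = 1.26183
T_e = (F − 1)·T₀ = (1.26183 − 1) × 290 = 75.9 K

75.9 K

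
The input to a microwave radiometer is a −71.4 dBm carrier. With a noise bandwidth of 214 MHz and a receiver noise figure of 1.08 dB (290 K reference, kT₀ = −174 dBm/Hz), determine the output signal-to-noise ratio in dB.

18.2 dB

Noise floor: N = −174 + 10 log₁₀(B) + NF
10 log₁₀(2.14×10⁸) = 83.3 dB
N = −174 + 83.3 + 1.08 = −89.62 dBm
SNR = P_sig − N = −71.4 − (−89.62) = 18.22 dB → 18.2 dB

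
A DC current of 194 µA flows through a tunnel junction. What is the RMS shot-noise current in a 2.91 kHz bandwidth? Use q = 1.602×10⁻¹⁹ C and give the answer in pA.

425 pA

I_n = √(2qI·B)
2qI·B = 2 × 1.602×10⁻¹⁹ × 1.94×10⁻⁴ × 2.91×10³ = 1.81×10⁻¹⁹ A²
I_n = √(1.81×10⁻¹⁹) = 4.25×10⁻¹⁰ A = 425 pA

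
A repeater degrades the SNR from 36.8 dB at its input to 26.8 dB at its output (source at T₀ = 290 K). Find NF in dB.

10.0 dB

NF (dB) = SNR_in(dB) − SNR_out(dB) when the source is at T₀
NF = 36.8 − 26.8 = 10.0 dB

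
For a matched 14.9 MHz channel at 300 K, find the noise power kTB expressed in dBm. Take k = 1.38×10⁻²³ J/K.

P_n = kTB = 1.38×10⁻²³ × 300 × 1.49×10⁷ = 6.17×10⁻¹⁴ W
In dBm: 10 log₁₀(6.17×10⁻¹⁴ / 10⁻³) = −102.1 dBm

−102.1 dBm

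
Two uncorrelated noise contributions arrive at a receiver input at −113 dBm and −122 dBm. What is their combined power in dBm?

−112.5 dBm

Convert to linear, add, convert back:
P₁ = 5.01×10⁻¹⁵ W, P₂ = 6.31×10⁻¹⁶ W
P_tot = 5.64×10⁻¹⁵ W → 10 log₁₀(P_tot / 10⁻³) = −112.5 dBm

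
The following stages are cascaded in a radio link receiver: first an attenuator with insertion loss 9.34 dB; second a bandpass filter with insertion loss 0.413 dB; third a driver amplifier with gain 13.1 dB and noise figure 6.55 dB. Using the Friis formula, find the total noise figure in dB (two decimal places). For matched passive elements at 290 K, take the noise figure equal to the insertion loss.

Convert to linear (a loss of L dB is a gain of −L dB): F_i = 10^(NF_i/10), G_i = 10^(G_i,dB/10)
  Stage 1: F_1 = 10^(9.34/10) = 8.590, G_1 = 10^(−9.34/10) = 0.1164
  Stage 2: F_2 = 10^(0.413/10) = 1.100, G_2 = 10^(−0.413/10) = 0.9093
  Stage 3: F_3 = 10^(6.55/10) = 4.519, G_3 = 10^(13.1/10) = 20.42
Friis cascade:
  F = 8.590 + (1.100 − 1)/0.1164 + (4.519 − 1)/0.1059 = 42.69
NF = 10 log₁₀(42.69) = 16.30 dB

16.30 dB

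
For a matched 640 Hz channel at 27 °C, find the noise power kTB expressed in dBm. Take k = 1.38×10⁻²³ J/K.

−145.8 dBm

T = 27 °C + 273.15 = 300.15 K
P_n = kTB = 1.38×10⁻²³ × 300.15 × 6.40×10² = 2.65×10⁻¹⁸ W
In dBm: 10 log₁₀(2.65×10⁻¹⁸ / 10⁻³) = −145.8 dBm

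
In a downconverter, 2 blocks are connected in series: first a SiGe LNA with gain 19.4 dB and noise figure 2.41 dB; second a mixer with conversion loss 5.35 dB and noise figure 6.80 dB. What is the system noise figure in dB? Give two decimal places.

2.52 dB

Convert to linear (a loss of L dB is a gain of −L dB): F_i = 10^(NF_i/10), G_i = 10^(G_i,dB/10)
  Stage 1: F_1 = 10^(2.41/10) = 1.742, G_1 = 10^(19.4/10) = 87.10
  Stage 2: F_2 = 10^(6.80/10) = 4.786, G_2 = 10^(−5.35/10) = 0.2917
Friis cascade:
  F = 1.742 + (4.786 − 1)/87.10 = 1.785
NF = 10 log₁₀(1.785) = 2.52 dB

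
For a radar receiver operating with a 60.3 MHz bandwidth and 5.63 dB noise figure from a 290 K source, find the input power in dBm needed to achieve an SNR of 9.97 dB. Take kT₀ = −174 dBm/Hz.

−80.6 dBm

Sensitivity = −174 + 10 log₁₀(B) + NF + SNR_min
= −174 + 77.8 + 5.63 + 9.97
= −80.60 dBm → −80.6 dBm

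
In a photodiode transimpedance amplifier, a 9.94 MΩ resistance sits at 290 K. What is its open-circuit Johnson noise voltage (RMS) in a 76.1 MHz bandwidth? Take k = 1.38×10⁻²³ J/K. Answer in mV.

V_n = √(4kTRB)
4kTRB = 4 × 1.38×10⁻²³ × 290 × 9.94×10⁶ × 7.61×10⁷ = 1.21×10⁻⁵ V²
V_n = √(1.21×10⁻⁵) = 3.48×10⁻³ V = 3.48 mV

3.48 mV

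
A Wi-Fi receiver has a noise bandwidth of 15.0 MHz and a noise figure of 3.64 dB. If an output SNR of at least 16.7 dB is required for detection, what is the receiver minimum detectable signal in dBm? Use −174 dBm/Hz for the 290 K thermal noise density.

−81.9 dBm

Sensitivity = −174 + 10 log₁₀(B) + NF + SNR_min
= −174 + 71.76 + 3.64 + 16.7
= −81.90 dBm → −81.9 dBm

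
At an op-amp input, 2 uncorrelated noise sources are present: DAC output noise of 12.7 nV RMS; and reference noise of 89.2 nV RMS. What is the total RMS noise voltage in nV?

90.1 nV

Uncorrelated sources add in power (mean-square): V_tot = √(ΣV_i²)
V_tot = √[(1.27×10⁻⁸)² + (8.92×10⁻⁸)²] = 9.01×10⁻⁸ V = 90.1 nV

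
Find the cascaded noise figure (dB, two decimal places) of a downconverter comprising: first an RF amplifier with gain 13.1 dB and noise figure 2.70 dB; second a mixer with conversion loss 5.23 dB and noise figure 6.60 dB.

Convert to linear (a loss of L dB is a gain of −L dB): F_i = 10^(NF_i/10), G_i = 10^(G_i,dB/10)
  Stage 1: F_1 = 10^(2.70/10) = 1.862, G_1 = 10^(13.1/10) = 20.42
  Stage 2: F_2 = 10^(6.60/10) = 4.571, G_2 = 10^(−5.23/10) = 0.2999
Friis cascade:
  F = 1.862 + (4.571 − 1)/20.42 = 2.037
NF = 10 log₁₀(2.037) = 3.09 dB

3.09 dB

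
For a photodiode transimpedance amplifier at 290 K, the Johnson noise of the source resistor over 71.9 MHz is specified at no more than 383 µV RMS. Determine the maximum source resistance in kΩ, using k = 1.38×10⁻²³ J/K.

127 kΩ

Johnson–Nyquist: V_n = √(4kTRB) ⇒ R = V_n² / (4kTB)
4kTB = 4 × 1.38×10⁻²³ × 290 × 7.19×10⁷ = 1.15×10⁻¹²
R = (3.83×10⁻⁴)² / 1.15×10⁻¹² = 1.27×10⁵ Ω = 127 kΩ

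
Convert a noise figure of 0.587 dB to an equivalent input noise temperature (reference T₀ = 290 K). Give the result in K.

42.0 K

F = 10^(0.587/10) = 1.14472
T_e = (F − 1)·T₀ = (1.14472 − 1) × 290 = 42.0 K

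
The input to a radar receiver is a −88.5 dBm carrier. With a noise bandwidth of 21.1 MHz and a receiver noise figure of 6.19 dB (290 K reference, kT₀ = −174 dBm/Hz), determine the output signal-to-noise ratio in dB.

Noise floor: N = −174 + 10 log₁₀(B) + NF
10 log₁₀(2.11×10⁷) = 73.24 dB
N = −174 + 73.24 + 6.19 = −94.57 dBm
SNR = P_sig − N = −88.5 − (−94.57) = 6.07 dB → 6.1 dB

6.1 dB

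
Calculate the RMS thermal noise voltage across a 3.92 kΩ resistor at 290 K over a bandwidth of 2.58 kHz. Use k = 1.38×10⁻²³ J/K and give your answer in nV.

V_n = √(4kTRB)
4kTRB = 4 × 1.38×10⁻²³ × 290 × 3.92×10³ × 2.58×10³ = 1.62×10⁻¹³ V²
V_n = √(1.62×10⁻¹³) = 4.02×10⁻⁷ V = 402 nV

402 nV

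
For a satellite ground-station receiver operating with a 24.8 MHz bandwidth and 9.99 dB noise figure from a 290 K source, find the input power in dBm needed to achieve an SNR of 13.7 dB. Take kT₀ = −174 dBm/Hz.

−76.4 dBm

Sensitivity = −174 + 10 log₁₀(B) + NF + SNR_min
= −174 + 73.94 + 9.99 + 13.7
= −76.37 dBm → −76.4 dBm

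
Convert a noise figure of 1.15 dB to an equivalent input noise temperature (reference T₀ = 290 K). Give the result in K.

F = 10^(1.15/10) = 1.30317
T_e = (F − 1)·T₀ = (1.30317 − 1) × 290 = 87.9 K

87.9 K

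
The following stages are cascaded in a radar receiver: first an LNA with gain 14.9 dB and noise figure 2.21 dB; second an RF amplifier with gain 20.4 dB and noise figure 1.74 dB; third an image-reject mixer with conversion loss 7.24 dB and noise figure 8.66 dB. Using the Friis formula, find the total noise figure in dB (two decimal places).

2.26 dB

Convert to linear (a loss of L dB is a gain of −L dB): F_i = 10^(NF_i/10), G_i = 10^(G_i,dB/10)
  Stage 1: F_1 = 10^(2.21/10) = 1.663, G_1 = 10^(14.9/10) = 30.90
  Stage 2: F_2 = 10^(1.74/10) = 1.493, G_2 = 10^(20.4/10) = 109.6
  Stage 3: F_3 = 10^(8.66/10) = 7.345, G_3 = 10^(−7.24/10) = 0.1888
Friis cascade:
  F = 1.663 + (1.493 − 1)/30.90 + (7.345 − 1)/3388 = 1.681
NF = 10 log₁₀(1.681) = 2.26 dB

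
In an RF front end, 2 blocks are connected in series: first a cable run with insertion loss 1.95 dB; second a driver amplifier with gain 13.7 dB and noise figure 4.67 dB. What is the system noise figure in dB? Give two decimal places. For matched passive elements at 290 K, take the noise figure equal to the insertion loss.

6.62 dB

Convert to linear (a loss of L dB is a gain of −L dB): F_i = 10^(NF_i/10), G_i = 10^(G_i,dB/10)
  Stage 1: F_1 = 10^(1.95/10) = 1.567, G_1 = 10^(−1.95/10) = 0.6383
  Stage 2: F_2 = 10^(4.67/10) = 2.931, G_2 = 10^(13.7/10) = 23.44
Friis cascade:
  F = 1.567 + (2.931 − 1)/0.6383 = 4.592
NF = 10 log₁₀(4.592) = 6.62 dB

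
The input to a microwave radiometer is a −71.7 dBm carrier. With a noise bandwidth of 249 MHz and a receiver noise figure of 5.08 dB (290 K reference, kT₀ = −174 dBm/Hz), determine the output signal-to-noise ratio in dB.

13.3 dB

Noise floor: N = −174 + 10 log₁₀(B) + NF
10 log₁₀(2.49×10⁸) = 83.96 dB
N = −174 + 83.96 + 5.08 = −84.96 dBm
SNR = P_sig − N = −71.7 − (−84.96) = 13.26 dB → 13.3 dB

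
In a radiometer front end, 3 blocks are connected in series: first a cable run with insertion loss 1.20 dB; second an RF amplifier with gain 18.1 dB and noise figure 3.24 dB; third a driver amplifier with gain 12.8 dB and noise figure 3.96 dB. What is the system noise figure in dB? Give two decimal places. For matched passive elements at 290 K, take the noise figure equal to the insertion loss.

4.49 dB

Convert to linear (a loss of L dB is a gain of −L dB): F_i = 10^(NF_i/10), G_i = 10^(G_i,dB/10)
  Stage 1: F_1 = 10^(1.20/10) = 1.318, G_1 = 10^(−1.20/10) = 0.7586
  Stage 2: F_2 = 10^(3.24/10) = 2.109, G_2 = 10^(18.1/10) = 64.57
  Stage 3: F_3 = 10^(3.96/10) = 2.489, G_3 = 10^(12.8/10) = 19.05
Friis cascade:
  F = 1.318 + (2.109 − 1)/0.7586 + (2.489 − 1)/48.98 = 2.810
NF = 10 log₁₀(2.810) = 4.49 dB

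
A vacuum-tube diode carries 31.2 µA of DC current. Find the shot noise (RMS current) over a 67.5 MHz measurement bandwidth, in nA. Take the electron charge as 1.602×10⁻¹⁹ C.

26.0 nA

I_n = √(2qI·B)
2qI·B = 2 × 1.602×10⁻¹⁹ × 3.12×10⁻⁵ × 6.75×10⁷ = 6.75×10⁻¹⁶ A²
I_n = √(6.75×10⁻¹⁶) = 2.60×10⁻⁸ A = 26.0 nA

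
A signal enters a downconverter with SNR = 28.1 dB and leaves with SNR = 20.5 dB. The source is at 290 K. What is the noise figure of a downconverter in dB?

7.6 dB

NF (dB) = SNR_in(dB) − SNR_out(dB) when the source is at T₀
NF = 28.1 − 20.5 = 7.6 dB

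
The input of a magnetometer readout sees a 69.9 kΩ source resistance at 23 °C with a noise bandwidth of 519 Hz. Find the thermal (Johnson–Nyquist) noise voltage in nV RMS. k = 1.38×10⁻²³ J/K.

770 nV

T = 23 °C + 273.15 = 296.15 K
V_n = √(4kTRB)
4kTRB = 4 × 1.38×10⁻²³ × 296.15 × 6.99×10⁴ × 5.19×10² = 5.93×10⁻¹³ V²
V_n = √(5.93×10⁻¹³) = 7.70×10⁻⁷ V = 770 nV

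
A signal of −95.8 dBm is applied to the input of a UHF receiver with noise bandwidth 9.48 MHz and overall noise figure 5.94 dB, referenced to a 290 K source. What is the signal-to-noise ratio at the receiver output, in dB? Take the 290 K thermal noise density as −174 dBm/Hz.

Noise floor: N = −174 + 10 log₁₀(B) + NF
10 log₁₀(9.48×10⁶) = 69.77 dB
N = −174 + 69.77 + 5.94 = −98.29 dBm
SNR = P_sig − N = −95.8 − (−98.29) = 2.49 dB → 2.5 dB

2.5 dB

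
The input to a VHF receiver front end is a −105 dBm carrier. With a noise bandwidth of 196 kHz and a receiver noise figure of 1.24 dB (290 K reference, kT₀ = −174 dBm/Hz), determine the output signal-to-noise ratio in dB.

14.8 dB

Noise floor: N = −174 + 10 log₁₀(B) + NF
10 log₁₀(1.96×10⁵) = 52.92 dB
N = −174 + 52.92 + 1.24 = −119.84 dBm
SNR = P_sig − N = −105 − (−119.84) = 14.84 dB → 14.8 dB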